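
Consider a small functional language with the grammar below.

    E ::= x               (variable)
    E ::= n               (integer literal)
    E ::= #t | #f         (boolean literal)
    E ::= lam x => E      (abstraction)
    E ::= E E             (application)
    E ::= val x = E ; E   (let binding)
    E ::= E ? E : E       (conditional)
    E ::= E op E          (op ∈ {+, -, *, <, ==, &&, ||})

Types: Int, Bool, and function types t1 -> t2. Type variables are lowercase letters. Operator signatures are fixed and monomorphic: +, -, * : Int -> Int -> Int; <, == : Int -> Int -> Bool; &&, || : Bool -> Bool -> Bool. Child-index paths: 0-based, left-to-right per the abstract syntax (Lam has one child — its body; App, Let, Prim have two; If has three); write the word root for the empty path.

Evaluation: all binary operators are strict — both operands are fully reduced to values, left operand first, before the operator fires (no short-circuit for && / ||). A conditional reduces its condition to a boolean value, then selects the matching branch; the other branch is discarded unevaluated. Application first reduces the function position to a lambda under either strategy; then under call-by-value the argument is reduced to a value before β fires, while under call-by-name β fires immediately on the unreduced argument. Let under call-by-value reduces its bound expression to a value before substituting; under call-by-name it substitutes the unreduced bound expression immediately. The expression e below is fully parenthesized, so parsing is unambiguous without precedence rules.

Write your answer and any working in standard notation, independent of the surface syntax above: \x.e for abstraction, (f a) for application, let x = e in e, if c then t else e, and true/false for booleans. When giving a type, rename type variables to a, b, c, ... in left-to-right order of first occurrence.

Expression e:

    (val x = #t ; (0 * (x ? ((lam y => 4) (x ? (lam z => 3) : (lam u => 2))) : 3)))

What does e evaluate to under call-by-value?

Answer: 0

Working:
step 0: (let x = true in (0 * (if x then ((\y.4) (if x then (\z.3) else (\u.2))) else 3)))
step 1: [let@root] (0 * (if true then ((\y.4) (if true then (\z.3) else (\u.2))) else 3))
step 2: [if@1] (0 * ((\y.4) (if true then (\z.3) else (\u.2))))
step 3: [if@1.1] (0 * ((\y.4) (\z.3)))
step 4: [beta@1] (0 * 4)
step 5: [delta@root] 0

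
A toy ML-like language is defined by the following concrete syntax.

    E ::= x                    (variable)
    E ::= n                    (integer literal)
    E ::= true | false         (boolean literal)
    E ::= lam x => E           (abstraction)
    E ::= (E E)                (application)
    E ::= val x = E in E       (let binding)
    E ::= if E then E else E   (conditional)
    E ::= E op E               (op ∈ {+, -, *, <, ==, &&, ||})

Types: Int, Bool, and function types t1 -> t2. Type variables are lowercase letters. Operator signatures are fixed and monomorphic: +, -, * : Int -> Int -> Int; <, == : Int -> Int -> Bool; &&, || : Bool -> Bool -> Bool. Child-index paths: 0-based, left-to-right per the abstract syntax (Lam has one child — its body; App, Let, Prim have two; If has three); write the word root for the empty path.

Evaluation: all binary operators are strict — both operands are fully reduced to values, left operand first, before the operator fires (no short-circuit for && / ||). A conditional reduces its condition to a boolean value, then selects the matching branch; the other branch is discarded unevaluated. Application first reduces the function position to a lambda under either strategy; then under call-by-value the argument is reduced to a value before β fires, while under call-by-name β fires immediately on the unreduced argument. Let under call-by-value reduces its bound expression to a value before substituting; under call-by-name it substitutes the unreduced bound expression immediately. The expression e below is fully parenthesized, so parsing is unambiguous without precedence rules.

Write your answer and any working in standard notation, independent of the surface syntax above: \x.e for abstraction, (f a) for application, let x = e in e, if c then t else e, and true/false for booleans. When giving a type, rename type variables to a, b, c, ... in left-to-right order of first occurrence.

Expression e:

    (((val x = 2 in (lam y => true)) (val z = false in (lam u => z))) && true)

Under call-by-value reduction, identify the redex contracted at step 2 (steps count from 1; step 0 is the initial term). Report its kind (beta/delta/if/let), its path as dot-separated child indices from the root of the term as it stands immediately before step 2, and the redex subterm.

Working:
step 0: (((let x = 2 in (\y.true)) (let z = false in (\u.z))) && true)
step 1: [let@0.0] (((\y.true) (let z = false in (\u.z))) && true)
step 2: [let@0.1] (((\y.true) (\u.false)) && true)

Answer: let at 0.1 : (let z = false in (\u.z))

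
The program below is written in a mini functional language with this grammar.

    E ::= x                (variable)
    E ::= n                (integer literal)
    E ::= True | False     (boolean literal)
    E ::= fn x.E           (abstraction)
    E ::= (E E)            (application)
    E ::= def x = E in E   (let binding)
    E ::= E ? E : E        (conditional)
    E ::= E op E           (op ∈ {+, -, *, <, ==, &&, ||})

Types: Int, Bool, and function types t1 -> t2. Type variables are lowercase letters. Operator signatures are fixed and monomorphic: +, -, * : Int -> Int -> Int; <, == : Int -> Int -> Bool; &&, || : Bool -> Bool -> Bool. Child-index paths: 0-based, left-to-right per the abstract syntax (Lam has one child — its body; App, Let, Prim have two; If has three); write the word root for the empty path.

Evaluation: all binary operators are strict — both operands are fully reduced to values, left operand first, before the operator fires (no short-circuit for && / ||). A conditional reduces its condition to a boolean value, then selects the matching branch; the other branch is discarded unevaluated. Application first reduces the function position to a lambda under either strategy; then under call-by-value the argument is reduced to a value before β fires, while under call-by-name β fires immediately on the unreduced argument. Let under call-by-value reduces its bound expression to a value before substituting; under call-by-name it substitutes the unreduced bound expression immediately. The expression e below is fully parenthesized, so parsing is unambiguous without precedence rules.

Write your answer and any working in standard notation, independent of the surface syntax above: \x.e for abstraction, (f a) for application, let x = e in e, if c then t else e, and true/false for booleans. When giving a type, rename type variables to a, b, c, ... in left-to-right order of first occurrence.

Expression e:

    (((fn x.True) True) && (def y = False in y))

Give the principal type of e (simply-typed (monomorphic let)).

Trace:
\x._ : a -> Bool
  unify a -> Bool ~ Bool -> b
  unify a ~ Bool
  unify Bool ~ b
_ _ : Bool
  unify Bool ~ Bool
let y : Bool
y : Bool
  unify Bool ~ Bool

Answer: Bool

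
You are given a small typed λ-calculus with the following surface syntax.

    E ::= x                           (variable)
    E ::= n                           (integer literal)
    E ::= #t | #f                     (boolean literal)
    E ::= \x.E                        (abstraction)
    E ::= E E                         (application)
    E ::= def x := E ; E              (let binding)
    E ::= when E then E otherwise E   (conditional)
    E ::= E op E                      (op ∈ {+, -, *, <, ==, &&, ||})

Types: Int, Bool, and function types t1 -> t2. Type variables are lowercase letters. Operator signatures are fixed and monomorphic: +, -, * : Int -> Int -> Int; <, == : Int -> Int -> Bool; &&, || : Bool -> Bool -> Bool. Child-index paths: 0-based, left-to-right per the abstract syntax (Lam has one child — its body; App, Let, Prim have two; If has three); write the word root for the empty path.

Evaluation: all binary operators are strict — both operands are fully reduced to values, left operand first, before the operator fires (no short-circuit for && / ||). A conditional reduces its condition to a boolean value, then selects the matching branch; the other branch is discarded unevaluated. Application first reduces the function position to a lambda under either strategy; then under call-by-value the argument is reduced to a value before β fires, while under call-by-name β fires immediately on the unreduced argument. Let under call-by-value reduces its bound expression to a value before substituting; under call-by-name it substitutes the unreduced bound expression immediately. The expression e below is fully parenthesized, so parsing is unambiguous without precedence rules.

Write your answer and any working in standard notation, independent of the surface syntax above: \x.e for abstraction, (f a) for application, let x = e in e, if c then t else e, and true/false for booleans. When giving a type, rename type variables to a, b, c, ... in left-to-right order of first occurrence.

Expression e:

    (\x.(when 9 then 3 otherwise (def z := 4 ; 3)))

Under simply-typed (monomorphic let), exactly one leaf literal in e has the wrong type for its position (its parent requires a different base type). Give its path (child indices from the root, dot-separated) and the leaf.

Answer: 0.0 : 9

Derivation:
  unify Int ~ Bool
  FAIL: mismatch Int ~ Bool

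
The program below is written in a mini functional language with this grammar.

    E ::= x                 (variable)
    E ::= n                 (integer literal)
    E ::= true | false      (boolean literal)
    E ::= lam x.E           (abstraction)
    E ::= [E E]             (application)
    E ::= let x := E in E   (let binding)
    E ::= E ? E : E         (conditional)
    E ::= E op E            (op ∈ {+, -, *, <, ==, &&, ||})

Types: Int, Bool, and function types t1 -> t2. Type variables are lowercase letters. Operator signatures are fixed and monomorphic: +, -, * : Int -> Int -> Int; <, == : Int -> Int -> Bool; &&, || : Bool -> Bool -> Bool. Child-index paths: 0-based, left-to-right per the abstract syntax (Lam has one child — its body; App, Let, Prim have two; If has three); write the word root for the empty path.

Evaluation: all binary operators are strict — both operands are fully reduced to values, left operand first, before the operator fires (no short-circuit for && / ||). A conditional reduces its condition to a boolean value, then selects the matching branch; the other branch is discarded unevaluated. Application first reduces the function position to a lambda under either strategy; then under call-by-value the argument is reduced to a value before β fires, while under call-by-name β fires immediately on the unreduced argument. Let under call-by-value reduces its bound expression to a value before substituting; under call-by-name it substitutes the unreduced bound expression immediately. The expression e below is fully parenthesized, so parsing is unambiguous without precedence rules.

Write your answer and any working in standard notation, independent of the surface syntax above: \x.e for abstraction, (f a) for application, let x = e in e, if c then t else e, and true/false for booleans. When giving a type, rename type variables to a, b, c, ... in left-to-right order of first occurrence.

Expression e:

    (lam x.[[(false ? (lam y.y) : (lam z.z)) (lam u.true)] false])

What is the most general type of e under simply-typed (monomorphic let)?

Derivation:
  unify Bool ~ Bool
y : b
\y._ : b -> b
z : c
\z._ : c -> c
  unify b -> b ~ c -> c
  unify b ~ c
  unify c ~ c
\u._ : d -> Bool
  unify c -> c ~ (d -> Bool) -> e
  unify c ~ d -> Bool
  unify d -> Bool ~ e
_ _ : d -> Bool
  unify d -> Bool ~ Bool -> f
  unify d ~ Bool
  unify Bool ~ f
_ _ : Bool
\x._ : a -> Bool

Answer: a -> Bool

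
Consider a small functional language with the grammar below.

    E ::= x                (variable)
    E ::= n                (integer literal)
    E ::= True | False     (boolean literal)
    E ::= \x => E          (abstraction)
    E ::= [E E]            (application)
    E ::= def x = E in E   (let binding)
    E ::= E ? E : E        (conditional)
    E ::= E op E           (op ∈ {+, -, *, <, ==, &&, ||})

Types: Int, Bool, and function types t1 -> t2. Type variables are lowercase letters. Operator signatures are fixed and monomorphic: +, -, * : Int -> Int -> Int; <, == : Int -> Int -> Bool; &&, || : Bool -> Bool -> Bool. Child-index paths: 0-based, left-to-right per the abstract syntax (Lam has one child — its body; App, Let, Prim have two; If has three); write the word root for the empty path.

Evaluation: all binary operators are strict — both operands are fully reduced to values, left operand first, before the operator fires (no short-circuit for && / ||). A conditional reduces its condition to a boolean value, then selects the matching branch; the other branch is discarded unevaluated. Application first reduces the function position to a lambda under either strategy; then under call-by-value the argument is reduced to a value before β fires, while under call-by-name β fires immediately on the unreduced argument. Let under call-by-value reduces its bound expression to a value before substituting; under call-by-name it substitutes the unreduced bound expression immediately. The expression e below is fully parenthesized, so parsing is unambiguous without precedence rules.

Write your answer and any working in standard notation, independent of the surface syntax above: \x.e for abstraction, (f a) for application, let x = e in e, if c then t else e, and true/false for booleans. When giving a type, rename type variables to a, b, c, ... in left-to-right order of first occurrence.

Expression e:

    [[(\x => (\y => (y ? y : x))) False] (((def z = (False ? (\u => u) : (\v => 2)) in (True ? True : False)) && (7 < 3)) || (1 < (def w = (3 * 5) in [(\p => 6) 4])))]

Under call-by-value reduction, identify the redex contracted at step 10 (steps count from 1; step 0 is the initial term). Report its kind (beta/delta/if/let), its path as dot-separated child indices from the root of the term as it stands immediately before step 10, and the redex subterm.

Trace:
step 0: (((\x.(\y.(if y then y else x))) false) (((let z = (if false then (\u.u) else (\v.2)) in (if true then true else false)) && (7 < 3)) || (1 < (let w = (3 * 5) in ((\p.6) 4)))))
step 1: [beta@0] ((\y.(if y then y else false)) (((let z = (if false then (\u.u) else (\v.2)) in (if true then true else false)) && (7 < 3)) || (1 < (let w = (3 * 5) in ((\p.6) 4)))))
step 2: [if@1.0.0.0] ((\y.(if y then y else false)) (((let z = (\v.2) in (if true then true else false)) && (7 < 3)) || (1 < (let w = (3 * 5) in ((\p.6) 4)))))
step 3: [let@1.0.0] ((\y.(if y then y else false)) (((if true then true else false) && (7 < 3)) || (1 < (let w = (3 * 5) in ((\p.6) 4)))))
step 4: [if@1.0.0] ((\y.(if y then y else false)) ((true && (7 < 3)) || (1 < (let w = (3 * 5) in ((\p.6) 4)))))
step 5: [delta@1.0.1] ((\y.(if y then y else false)) ((true && false) || (1 < (let w = (3 * 5) in ((\p.6) 4)))))
step 6: [delta@1.0] ((\y.(if y then y else false)) (false || (1 < (let w = (3 * 5) in ((\p.6) 4)))))
step 7: [delta@1.1.1.0] ((\y.(if y then y else false)) (false || (1 < (let w = 15 in ((\p.6) 4)))))
step 8: [let@1.1.1] ((\y.(if y then y else false)) (false || (1 < ((\p.6) 4))))
step 9: [beta@1.1.1] ((\y.(if y then y else false)) (false || (1 < 6)))
step 10: [delta@1.1] ((\y.(if y then y else false)) (false || true))

Answer: delta at 1.1 : (1 < 6)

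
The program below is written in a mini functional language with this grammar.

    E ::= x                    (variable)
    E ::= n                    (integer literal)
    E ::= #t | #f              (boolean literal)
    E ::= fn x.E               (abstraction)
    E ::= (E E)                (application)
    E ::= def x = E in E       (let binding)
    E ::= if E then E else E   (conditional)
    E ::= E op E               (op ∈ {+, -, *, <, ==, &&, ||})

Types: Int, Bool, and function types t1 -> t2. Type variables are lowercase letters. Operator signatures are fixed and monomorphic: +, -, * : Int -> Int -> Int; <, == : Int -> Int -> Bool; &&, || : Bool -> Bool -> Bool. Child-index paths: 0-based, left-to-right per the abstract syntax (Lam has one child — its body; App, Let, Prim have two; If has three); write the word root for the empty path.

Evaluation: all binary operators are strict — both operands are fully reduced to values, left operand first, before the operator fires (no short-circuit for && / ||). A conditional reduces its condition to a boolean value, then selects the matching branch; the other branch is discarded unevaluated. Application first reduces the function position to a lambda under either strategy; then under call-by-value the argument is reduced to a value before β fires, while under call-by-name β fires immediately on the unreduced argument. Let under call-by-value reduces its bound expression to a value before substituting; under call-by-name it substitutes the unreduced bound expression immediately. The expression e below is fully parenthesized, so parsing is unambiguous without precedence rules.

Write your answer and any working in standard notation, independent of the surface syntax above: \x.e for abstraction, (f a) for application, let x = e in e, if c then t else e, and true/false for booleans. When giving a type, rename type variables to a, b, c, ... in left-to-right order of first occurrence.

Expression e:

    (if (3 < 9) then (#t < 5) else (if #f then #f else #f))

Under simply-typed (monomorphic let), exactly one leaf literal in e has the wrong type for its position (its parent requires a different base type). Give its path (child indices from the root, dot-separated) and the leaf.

Trace:
  unify Int ~ Int
  unify Int ~ Int
  unify Bool ~ Bool
  unify Bool ~ Int
  FAIL: mismatch Bool ~ Int

Answer: 1.0 : true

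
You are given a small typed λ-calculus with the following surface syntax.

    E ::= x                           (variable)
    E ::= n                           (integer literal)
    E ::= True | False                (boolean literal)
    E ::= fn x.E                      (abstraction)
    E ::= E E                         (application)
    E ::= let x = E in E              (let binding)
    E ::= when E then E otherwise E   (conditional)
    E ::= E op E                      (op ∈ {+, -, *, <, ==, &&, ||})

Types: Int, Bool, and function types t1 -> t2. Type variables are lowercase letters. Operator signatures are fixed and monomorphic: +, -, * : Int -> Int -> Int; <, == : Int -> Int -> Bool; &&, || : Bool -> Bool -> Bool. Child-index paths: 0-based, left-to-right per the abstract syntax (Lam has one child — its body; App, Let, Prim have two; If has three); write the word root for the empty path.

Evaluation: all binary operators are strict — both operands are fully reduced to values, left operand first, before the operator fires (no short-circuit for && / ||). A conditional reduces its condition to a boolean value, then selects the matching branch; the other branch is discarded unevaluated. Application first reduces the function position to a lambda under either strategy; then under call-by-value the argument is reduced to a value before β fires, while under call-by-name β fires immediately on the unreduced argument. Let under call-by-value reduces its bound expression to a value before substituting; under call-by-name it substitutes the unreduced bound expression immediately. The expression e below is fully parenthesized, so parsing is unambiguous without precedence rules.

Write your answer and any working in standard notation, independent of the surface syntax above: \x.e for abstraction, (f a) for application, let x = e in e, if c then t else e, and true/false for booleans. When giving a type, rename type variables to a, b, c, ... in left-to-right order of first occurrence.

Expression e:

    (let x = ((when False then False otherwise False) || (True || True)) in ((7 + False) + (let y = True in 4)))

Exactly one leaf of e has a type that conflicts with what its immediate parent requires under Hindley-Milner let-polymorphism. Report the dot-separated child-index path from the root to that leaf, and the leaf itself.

Trace:
  unify Bool ~ Bool
  unify Bool ~ Bool
  unify Bool ~ Bool
  unify Bool ~ Bool
  unify Bool ~ Bool
  unify Bool ~ Bool
let x : Bool
  unify Int ~ Int
  unify Bool ~ Int
  FAIL: mismatch Bool ~ Int

Answer: 1.0.1 : false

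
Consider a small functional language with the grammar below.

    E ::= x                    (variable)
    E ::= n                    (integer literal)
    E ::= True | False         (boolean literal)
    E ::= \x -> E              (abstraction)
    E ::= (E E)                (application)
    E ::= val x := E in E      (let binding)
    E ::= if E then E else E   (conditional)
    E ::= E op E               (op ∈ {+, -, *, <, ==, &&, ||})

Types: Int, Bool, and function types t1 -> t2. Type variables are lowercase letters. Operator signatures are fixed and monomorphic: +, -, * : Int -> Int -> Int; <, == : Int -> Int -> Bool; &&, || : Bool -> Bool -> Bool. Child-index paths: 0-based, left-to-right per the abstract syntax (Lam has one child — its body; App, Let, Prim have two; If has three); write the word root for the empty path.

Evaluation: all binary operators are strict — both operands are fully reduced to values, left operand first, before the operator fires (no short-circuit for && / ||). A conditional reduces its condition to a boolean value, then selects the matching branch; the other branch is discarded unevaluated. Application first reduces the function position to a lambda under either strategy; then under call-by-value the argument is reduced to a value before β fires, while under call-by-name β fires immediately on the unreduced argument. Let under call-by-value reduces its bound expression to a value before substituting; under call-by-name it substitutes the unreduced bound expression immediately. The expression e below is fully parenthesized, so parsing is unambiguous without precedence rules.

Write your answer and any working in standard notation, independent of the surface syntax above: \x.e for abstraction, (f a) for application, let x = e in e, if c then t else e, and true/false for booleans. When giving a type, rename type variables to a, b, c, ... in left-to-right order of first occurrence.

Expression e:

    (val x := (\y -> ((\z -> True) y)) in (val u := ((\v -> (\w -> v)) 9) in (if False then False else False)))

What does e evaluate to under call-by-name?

Working:
step 0: (let x = (\y.((\z.true) y)) in (let u = ((\v.(\w.v)) 9) in (if false then false else false)))
step 1: [let@root] (let u = ((\v.(\w.v)) 9) in (if false then false else false))
step 2: [let@root] (if false then false else false)
step 3: [if@root] false

Answer: false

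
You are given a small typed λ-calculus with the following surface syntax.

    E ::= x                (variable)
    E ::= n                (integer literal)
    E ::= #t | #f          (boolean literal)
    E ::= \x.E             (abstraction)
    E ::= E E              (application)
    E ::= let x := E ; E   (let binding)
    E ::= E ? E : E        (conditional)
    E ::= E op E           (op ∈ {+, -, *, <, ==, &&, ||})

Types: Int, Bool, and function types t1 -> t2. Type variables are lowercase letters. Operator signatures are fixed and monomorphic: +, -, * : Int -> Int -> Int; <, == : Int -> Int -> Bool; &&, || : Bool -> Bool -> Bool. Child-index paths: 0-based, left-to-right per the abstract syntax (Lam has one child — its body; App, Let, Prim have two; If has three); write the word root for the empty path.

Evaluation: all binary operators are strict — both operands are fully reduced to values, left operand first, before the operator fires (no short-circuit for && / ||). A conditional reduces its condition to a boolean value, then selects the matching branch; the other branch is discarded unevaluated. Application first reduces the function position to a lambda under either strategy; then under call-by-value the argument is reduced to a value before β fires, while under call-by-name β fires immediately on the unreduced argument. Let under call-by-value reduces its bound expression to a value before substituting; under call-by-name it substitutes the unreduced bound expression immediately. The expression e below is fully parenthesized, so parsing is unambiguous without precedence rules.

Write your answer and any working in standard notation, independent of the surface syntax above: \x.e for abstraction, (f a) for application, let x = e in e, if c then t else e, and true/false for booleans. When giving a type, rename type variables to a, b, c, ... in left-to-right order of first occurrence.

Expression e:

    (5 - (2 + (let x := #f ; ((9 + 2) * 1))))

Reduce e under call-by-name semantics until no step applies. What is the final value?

Trace:
step 0: (5 - (2 + (let x = false in ((9 + 2) * 1))))
step 1: [let@1.1] (5 - (2 + ((9 + 2) * 1)))
step 2: [delta@1.1.0] (5 - (2 + (11 * 1)))
step 3: [delta@1.1] (5 - (2 + 11))
step 4: [delta@1] (5 - 13)
step 5: [delta@root] -8

Answer: -8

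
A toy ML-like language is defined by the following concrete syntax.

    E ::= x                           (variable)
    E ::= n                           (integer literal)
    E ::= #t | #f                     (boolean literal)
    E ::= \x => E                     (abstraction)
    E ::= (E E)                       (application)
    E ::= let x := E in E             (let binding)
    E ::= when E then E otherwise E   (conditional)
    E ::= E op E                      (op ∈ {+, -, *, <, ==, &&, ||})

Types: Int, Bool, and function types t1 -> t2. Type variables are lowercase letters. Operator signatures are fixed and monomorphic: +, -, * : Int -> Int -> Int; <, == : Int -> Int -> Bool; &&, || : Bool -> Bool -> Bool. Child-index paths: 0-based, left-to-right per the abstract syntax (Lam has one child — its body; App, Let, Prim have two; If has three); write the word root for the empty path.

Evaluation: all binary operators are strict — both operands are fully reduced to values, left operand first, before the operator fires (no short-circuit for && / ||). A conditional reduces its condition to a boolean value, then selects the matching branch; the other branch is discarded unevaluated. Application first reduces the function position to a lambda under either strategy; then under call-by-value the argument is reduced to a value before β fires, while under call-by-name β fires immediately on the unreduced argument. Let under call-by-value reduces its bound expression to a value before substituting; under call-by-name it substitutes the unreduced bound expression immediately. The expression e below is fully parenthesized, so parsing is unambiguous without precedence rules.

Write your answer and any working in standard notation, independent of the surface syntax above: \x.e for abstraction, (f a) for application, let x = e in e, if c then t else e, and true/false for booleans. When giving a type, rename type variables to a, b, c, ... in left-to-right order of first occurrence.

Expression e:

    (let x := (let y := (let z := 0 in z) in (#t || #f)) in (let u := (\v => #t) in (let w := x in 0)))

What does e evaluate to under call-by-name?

Trace:
step 0: (let x = (let y = (let z = 0 in z) in (true || false)) in (let u = (\v.true) in (let w = x in 0)))
step 1: [let@root] (let u = (\v.true) in (let w = (let y = (let z = 0 in z) in (true || false)) in 0))
step 2: [let@root] (let w = (let y = (let z = 0 in z) in (true || false)) in 0)
step 3: [let@root] 0

Answer: 0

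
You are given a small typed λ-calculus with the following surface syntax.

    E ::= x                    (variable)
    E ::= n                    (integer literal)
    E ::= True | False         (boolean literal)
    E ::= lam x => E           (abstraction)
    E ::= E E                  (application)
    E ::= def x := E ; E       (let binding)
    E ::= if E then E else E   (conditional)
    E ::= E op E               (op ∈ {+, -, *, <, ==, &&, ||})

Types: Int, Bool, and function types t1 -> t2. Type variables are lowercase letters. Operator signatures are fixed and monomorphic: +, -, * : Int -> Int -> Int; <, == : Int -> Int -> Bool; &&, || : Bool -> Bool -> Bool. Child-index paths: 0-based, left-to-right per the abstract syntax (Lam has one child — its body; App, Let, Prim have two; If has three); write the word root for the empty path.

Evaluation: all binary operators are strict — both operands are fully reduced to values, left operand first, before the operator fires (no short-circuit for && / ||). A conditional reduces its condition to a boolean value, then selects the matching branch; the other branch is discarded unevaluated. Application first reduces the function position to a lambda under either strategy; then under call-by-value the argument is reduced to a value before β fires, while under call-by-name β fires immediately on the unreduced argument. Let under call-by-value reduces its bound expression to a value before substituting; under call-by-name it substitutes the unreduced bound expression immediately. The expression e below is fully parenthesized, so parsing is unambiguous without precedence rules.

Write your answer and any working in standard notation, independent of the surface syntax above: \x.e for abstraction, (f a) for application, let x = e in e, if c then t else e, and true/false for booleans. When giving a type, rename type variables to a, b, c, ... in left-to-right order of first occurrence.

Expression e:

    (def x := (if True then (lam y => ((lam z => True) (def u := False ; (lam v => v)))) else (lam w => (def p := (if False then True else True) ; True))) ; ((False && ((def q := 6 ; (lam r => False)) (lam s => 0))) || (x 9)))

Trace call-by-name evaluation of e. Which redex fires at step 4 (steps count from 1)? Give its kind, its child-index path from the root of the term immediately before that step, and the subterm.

Answer: delta at 0 : (false && false)

Trace:
step 0: (let x = (if true then (\y.((\z.true) (let u = false in (\v.v)))) else (\w.(let p = (if false then true else true) in true))) in ((false && ((let q = 6 in (\r.false)) (\s.0))) || (x 9)))
step 1: [let@root] ((false && ((let q = 6 in (\r.false)) (\s.0))) || ((if true then (\y.((\z.true) (let u = false in (\v.v)))) else (\w.(let p = (if false then true else true) in true))) 9))
step 2: [let@0.1.0] ((false && ((\r.false) (\s.0))) || ((if true then (\y.((\z.true) (let u = false in (\v.v)))) else (\w.(let p = (if false then true else true) in true))) 9))
step 3: [beta@0.1] ((false && false) || ((if true then (\y.((\z.true) (let u = false in (\v.v)))) else (\w.(let p = (if false then true else true) in true))) 9))
step 4: [delta@0] (false || ((if true then (\y.((\z.true) (let u = false in (\v.v)))) else (\w.(let p = (if false then true else true) in true))) 9))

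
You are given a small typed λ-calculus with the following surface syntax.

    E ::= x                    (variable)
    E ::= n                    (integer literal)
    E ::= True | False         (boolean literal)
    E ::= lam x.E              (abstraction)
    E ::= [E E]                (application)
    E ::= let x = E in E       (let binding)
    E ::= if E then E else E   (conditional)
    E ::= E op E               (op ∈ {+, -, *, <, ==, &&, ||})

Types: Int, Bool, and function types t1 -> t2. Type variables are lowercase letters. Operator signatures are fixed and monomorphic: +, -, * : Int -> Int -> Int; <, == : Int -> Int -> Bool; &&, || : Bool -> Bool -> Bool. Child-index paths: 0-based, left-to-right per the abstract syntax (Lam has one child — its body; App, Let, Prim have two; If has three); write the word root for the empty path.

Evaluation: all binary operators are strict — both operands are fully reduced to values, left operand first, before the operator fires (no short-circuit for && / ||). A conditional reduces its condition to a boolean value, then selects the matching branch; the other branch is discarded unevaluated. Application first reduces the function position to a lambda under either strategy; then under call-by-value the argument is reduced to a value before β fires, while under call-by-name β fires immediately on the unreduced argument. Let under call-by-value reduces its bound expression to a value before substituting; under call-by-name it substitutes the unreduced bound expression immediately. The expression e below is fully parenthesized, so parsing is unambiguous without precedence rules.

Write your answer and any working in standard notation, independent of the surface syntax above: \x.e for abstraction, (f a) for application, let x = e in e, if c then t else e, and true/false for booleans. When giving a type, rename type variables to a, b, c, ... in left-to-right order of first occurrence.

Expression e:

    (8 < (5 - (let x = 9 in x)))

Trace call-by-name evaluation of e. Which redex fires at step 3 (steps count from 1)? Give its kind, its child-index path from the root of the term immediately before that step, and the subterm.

Working:
step 0: (8 < (5 - (let x = 9 in x)))
step 1: [let@1.1] (8 < (5 - 9))
step 2: [delta@1] (8 < -4)
step 3: [delta@root] false

Answer: delta at root : (8 < -4)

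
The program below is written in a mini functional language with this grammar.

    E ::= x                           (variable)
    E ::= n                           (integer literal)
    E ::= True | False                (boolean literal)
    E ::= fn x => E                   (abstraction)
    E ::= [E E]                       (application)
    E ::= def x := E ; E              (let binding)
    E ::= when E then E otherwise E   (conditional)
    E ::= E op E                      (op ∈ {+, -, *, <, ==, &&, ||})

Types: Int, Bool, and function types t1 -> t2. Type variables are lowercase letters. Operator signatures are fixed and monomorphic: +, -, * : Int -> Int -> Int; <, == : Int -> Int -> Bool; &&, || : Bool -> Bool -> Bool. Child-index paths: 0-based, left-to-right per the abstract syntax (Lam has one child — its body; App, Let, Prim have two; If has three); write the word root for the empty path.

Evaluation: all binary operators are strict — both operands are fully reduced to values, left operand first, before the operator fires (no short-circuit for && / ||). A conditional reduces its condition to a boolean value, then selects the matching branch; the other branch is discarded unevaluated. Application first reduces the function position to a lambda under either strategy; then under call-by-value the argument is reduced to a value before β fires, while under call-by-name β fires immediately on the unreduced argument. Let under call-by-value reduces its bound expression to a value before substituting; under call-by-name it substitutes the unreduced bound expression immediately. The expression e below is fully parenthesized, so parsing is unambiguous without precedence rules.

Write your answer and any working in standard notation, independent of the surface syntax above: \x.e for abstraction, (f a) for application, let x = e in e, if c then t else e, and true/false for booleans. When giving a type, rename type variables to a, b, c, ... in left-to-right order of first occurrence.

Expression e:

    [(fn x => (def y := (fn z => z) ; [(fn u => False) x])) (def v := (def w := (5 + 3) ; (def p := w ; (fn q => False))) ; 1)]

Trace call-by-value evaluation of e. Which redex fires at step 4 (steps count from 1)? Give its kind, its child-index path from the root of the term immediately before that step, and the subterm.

Working:
step 0: ((\x.(let y = (\z.z) in ((\u.false) x))) (let v = (let w = (5 + 3) in (let p = w in (\q.false))) in 1))
step 1: [delta@1.0.0] ((\x.(let y = (\z.z) in ((\u.false) x))) (let v = (let w = 8 in (let p = w in (\q.false))) in 1))
step 2: [let@1.0] ((\x.(let y = (\z.z) in ((\u.false) x))) (let v = (let p = 8 in (\q.false)) in 1))
step 3: [let@1.0] ((\x.(let y = (\z.z) in ((\u.false) x))) (let v = (\q.false) in 1))
step 4: [let@1] ((\x.(let y = (\z.z) in ((\u.false) x))) 1)

Answer: let at 1 : (let v = (\q.false) in 1)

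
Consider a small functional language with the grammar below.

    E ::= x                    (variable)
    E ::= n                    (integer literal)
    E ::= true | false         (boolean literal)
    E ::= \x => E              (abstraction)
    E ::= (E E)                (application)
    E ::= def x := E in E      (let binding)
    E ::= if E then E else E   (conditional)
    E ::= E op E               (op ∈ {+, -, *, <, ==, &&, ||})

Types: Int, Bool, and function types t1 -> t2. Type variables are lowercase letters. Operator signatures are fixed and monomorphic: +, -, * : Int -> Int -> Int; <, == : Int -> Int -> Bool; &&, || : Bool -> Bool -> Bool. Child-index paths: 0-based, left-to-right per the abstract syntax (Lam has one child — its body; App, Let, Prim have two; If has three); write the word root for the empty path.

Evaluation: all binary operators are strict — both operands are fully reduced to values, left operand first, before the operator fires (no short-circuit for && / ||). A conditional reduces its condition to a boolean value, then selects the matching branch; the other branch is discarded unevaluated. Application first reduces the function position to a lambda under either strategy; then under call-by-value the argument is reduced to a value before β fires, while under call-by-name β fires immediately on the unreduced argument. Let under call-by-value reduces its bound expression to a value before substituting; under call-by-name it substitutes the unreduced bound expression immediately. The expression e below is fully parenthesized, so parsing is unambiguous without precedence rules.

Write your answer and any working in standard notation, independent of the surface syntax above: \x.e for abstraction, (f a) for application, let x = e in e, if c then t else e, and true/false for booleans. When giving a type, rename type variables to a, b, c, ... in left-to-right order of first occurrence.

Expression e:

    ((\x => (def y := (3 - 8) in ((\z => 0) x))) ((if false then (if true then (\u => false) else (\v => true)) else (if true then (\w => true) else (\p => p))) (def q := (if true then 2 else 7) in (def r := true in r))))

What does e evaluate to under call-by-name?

Answer: 0

Working:
step 0: ((\x.(let y = (3 - 8) in ((\z.0) x))) ((if false then (if true then (\u.false) else (\v.true)) else (if true then (\w.true) else (\p.p))) (let q = (if true then 2 else 7) in (let r = true in r))))
step 1: [beta@root] (let y = (3 - 8) in ((\z.0) ((if false then (if true then (\u.false) else (\v.true)) else (if true then (\w.true) else (\p.p))) (let q = (if true then 2 else 7) in (let r = true in r)))))
step 2: [let@root] ((\z.0) ((if false then (if true then (\u.false) else (\v.true)) else (if true then (\w.true) else (\p.p))) (let q = (if true then 2 else 7) in (let r = true in r))))
step 3: [beta@root] 0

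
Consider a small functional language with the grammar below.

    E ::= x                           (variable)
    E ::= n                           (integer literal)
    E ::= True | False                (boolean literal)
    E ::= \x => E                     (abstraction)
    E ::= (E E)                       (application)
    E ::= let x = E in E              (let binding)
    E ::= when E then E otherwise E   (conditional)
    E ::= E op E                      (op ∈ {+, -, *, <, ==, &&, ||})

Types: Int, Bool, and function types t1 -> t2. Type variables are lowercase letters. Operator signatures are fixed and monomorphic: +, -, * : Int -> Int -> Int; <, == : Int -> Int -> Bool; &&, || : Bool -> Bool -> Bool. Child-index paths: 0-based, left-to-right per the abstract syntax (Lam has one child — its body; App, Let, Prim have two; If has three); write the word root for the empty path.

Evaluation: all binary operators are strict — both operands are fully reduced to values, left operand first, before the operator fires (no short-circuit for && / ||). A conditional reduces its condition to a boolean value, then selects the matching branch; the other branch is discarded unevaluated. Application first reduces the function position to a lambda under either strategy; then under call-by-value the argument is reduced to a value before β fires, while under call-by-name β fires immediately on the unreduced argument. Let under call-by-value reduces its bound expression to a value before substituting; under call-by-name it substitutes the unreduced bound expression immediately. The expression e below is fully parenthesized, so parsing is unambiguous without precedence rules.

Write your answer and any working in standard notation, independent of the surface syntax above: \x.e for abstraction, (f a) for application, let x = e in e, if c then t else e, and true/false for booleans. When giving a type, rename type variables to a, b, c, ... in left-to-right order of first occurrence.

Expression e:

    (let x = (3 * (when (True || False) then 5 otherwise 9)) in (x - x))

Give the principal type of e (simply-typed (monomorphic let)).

Trace:
  unify Int ~ Int
  unify Bool ~ Bool
  unify Bool ~ Bool
  unify Bool ~ Bool
  unify Int ~ Int
  unify Int ~ Int
let x : Int
x : Int
  unify Int ~ Int
x : Int
  unify Int ~ Int

Answer: Int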